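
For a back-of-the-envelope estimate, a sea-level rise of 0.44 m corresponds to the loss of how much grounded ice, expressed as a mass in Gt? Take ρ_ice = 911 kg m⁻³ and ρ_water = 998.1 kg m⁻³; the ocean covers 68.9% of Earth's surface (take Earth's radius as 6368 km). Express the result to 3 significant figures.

Required water volume = Δh × A = 0.44 m × 3.51×10^14 m² = 1.545×10^14 m³.
ρ_w = 998.1 kg m⁻³, so the mass of water = 1.545×10^14 m³ × 998.1 kg m⁻³ = 1.542×10^17 kg = 1.54×10^5 Gt (and the same mass of ice, by conservation).

≈ 1.54×10^5 Gt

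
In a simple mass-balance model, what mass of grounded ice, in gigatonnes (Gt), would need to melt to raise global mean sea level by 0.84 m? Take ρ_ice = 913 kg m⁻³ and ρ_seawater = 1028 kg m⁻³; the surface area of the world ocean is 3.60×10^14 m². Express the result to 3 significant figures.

≈ 3.11×10^5 Gt

Required water volume = Δh × A = 0.84 m × 3.60×10^14 m² = 3.024×10^14 m³.
ρ_w = 1028 kg m⁻³, so the mass of water = 3.024×10^14 m³ × 1028 kg m⁻³ = 3.109×10^17 kg = 3.11×10^5 Gt (and the same mass of ice, by conservation).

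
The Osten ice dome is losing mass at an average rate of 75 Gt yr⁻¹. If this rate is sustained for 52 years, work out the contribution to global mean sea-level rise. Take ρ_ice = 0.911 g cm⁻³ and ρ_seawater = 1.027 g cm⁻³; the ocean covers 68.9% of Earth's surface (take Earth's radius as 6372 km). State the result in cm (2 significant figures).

Total mass lost = 75 Gt/yr × 52 yr = 3900 Gt = 3.900×10^15 kg.
ρ_w = 1.027 g cm⁻³ = 1027 kg m⁻³, so water volume = 3.900×10^15 / 1027 = 3.797×10^12 m³.
Δh = 3.797×10^12 / 3.52×10^14 = 0.0108 m = 1.1 cm.

≈ 1.1 cm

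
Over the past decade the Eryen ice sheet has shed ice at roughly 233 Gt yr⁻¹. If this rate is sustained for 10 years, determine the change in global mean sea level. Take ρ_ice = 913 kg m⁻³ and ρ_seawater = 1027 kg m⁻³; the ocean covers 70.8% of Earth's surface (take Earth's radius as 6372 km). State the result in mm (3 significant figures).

≈ 6.28 mm

Total mass lost = 233 Gt/yr × 10 yr = 2330 Gt = 2.330×10^15 kg.
ρ_w = 1027 kg m⁻³, so water volume = 2.330×10^15 / 1027 = 2.269×10^12 m³.
Δh = 2.269×10^12 / 3.61×10^14 = 6.28×10^-3 m = 6.28 mm.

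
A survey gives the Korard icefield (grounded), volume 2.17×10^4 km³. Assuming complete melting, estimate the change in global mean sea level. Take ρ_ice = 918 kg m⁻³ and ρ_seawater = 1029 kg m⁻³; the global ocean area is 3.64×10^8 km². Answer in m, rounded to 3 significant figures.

Korard: 2.17×10^4 km³ × (918/1029) = 1.936×10^4 km³ of water.
Spread over 3.64×10^14 m² of ocean, Δh = 1.936×10^13 / 3.64×10^14 = 0.0532 m.

≈ 0.0532 m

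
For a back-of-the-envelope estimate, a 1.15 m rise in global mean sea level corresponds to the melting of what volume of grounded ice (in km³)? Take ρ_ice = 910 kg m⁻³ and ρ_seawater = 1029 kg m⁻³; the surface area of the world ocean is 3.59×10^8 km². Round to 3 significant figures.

Required water volume = Δh × A = 1.15 m × 3.59×10^14 m² = 4.128×10^14 m³ = 4.128×10^5 km³.
Ice volume = water volume × ρ_w/ρ_ice = 4.128×10^5 × 1029/910 = 4.67×10^5 km³.

≈ 4.67×10^5 km³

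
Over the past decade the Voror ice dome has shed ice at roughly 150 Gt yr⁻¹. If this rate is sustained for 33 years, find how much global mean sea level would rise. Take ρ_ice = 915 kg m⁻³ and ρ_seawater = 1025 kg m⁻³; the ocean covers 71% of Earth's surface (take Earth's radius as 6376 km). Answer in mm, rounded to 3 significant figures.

≈ 13.3 mm

Total mass lost = 150 Gt/yr × 33 yr = 4950 Gt = 4.950×10^15 kg.
ρ_w = 1025 kg m⁻³, so water volume = 4.950×10^15 / 1025 = 4.829×10^12 m³.
Δh = 4.829×10^12 / 3.63×10^14 = 0.0133 m = 13.3 mm.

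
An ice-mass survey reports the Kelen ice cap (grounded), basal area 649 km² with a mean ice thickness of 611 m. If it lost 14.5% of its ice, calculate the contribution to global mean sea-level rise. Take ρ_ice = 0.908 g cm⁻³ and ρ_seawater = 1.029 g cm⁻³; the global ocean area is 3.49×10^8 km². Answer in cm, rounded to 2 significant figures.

≈ 0.015 cm

Kelen: ice volume = 649 km² × 611 m = 396.5 km³; 0.145 × 396.5 × (908/1029) = 50.74 km³ of water.
Spread over 3.49×10^14 m² of ocean, Δh = 5.074×10^10 / 3.49×10^14 = 1.45×10^-4 m = 0.015 cm.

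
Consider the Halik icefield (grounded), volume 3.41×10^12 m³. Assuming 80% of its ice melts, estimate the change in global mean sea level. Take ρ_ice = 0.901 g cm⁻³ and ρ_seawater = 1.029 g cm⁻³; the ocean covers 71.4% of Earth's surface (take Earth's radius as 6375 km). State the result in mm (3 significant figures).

≈ 6.55 mm

Halik: 0.8 × 3.41×10^12 m³ × (901/1029) = 2.389×10^12 m³ of water.
Spread over 3.65×10^14 m² of ocean, Δh = 2.389×10^12 / 3.65×10^14 = 6.55×10^-3 m = 6.55 mm.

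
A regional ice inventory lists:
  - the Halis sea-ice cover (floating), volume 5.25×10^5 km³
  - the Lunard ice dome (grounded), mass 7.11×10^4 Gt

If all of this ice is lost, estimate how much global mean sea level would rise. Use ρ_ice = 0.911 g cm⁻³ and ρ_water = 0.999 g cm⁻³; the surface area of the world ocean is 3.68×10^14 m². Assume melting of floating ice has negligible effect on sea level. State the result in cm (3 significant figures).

The Halis sea-ice cover is floating and already displaces its own weight of water, so its melt adds essentially nothing to sea level.
Lunard: 7.11×10^4 Gt = 7.110×10^16 kg; dividing by ρ_w = 0.999 g cm⁻³ = 999 kg m⁻³ gives 7.117×10^13 m³ of water.
Total added water ≈ 7.117×10^13 m³ over 3.68×10^14 m² → Δh = 0.193 m = 19.3 cm.

≈ 19.3 cm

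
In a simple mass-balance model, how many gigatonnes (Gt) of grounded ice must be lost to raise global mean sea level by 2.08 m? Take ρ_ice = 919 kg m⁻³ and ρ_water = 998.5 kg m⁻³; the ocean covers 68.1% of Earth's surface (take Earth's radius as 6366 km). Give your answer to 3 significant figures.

≈ 7.20×10^5 Gt

Required water volume = Δh × A = 2.08 m × 3.47×10^14 m² = 7.214×10^14 m³.
ρ_w = 998.5 kg m⁻³, so the mass of water = 7.214×10^14 m³ × 998.5 kg m⁻³ = 7.203×10^17 kg = 7.20×10^5 Gt (and the same mass of ice, by conservation).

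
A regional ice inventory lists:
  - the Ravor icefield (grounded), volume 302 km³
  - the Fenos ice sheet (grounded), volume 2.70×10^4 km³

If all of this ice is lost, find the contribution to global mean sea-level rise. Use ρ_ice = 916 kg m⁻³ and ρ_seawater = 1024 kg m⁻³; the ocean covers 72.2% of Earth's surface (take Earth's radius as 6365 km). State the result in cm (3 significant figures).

≈ 6.64 cm

Ravor: 302 km³ × (916/1024) = 270.1 km³ of water.
Fenos: 2.70×10^4 km³ × (916/1024) = 2.415×10^4 km³ of water.
Total added water ≈ 2.442×10^13 m³ over 3.68×10^14 m² → Δh = 0.0664 m = 6.64 cm.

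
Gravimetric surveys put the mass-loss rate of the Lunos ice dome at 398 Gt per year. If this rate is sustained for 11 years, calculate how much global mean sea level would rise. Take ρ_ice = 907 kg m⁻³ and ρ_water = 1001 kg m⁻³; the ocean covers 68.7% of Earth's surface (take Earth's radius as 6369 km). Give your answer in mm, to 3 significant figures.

Total mass lost = 398 Gt/yr × 11 yr = 4378 Gt = 4.378×10^15 kg.
ρ_w = 1001 kg m⁻³, so water volume = 4.378×10^15 / 1001 = 4.374×10^12 m³.
Δh = 4.374×10^12 / 3.50×10^14 = 0.0125 m = 12.5 mm.

≈ 12.5 mm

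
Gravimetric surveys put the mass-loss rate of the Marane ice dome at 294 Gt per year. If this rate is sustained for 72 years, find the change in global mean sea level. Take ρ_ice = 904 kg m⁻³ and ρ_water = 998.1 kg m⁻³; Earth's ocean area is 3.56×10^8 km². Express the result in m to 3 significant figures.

Total mass lost = 294 Gt/yr × 72 yr = 2.117×10^4 Gt = 2.117×10^16 kg.
ρ_w = 998.1 kg m⁻³, so water volume = 2.117×10^16 / 998.1 = 2.121×10^13 m³.
Δh = 2.121×10^13 / 3.56×10^14 = 0.0596 m.

≈ 0.0596 m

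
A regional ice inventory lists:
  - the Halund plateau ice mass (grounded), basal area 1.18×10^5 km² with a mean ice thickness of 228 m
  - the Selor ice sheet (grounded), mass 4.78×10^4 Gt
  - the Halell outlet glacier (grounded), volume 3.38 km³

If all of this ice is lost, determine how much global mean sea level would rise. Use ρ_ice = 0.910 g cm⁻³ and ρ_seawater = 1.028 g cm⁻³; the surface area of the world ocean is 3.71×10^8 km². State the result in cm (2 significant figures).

Halund: ice volume = 1.18×10^5 km² × 228 m = 2.690×10^4 km³; 2.690×10^4 × (910/1028) = 2.382×10^4 km³ of water.
Selor: 4.78×10^4 Gt = 4.780×10^16 kg; dividing by ρ_w = 1.028 g cm⁻³ = 1028 kg m⁻³ gives 4.650×10^13 m³ of water.
Halell: 3.38 km³ × (910/1028) = 2.992 km³ of water.
Total added water ≈ 7.032×10^13 m³ over 3.71×10^14 m² → Δh = 0.190 m = 19 cm.

≈ 19 cm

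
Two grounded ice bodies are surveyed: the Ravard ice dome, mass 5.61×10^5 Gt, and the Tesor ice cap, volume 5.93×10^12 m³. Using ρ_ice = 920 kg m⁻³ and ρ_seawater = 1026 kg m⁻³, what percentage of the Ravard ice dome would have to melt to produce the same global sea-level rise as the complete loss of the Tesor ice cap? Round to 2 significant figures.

Equal sea-level rise means equal mass of meltwater, i.e. equal mass of ice lost.
Ice mass of Tesor: 5.456×10^15 kg; ice mass of Ravard: 5.610×10^17 kg.
Fraction required = 5.456×10^15 / 5.610×10^17 = 9.72×10^-3 → 0.97 %.

≈ 0.97 %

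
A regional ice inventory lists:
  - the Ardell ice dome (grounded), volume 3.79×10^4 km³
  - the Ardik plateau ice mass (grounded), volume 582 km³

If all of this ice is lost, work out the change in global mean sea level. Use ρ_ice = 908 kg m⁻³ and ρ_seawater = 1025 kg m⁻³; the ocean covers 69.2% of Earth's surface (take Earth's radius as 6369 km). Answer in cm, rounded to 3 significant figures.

≈ 9.66 cm

Ardell: 3.79×10^4 km³ × (908/1025) = 3.357×10^4 km³ of water.
Ardik: 582 km³ × (908/1025) = 515.6 km³ of water.
Total added water ≈ 3.409×10^13 m³ over 3.53×10^14 m² → Δh = 0.0966 m = 9.66 cm.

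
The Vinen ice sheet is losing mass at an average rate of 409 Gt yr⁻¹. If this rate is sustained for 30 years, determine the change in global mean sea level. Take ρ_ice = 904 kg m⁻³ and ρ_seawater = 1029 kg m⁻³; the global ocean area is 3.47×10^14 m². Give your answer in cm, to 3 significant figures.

≈ 3.44 cm

Total mass lost = 409 Gt/yr × 30 yr = 1.227×10^4 Gt = 1.227×10^16 kg.
ρ_w = 1029 kg m⁻³, so water volume = 1.227×10^16 / 1029 = 1.192×10^13 m³.
Δh = 1.192×10^13 / 3.47×10^14 = 0.0344 m = 3.44 cm.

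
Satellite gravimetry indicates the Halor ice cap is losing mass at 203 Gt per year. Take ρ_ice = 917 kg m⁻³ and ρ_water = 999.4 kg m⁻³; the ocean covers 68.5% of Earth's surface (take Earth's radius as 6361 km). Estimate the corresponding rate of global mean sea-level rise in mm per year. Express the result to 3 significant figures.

≈ 0.583 mm/yr

ρ_w = 999.4 kg m⁻³. Annual water volume added = 203 Gt / ρ_w = 2.030×10^14 kg / 999.4 kg m⁻³ = 2.031×10^11 m³.
Δh per year = 2.031×10^11 / 3.48×10^14 = 5.83×10^-4 m = 0.583 mm.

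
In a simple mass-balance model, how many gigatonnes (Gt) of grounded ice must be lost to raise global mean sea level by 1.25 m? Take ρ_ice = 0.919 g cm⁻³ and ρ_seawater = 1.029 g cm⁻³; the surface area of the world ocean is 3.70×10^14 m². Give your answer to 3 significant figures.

Required water volume = Δh × A = 1.25 m × 3.70×10^14 m² = 4.625×10^14 m³.
ρ_w = 1.029 g cm⁻³ = 1029 kg m⁻³, so the mass of water = 4.625×10^14 m³ × 1029 kg m⁻³ = 4.759×10^17 kg = 4.76×10^5 Gt (and the same mass of ice, by conservation).

≈ 4.76×10^5 Gt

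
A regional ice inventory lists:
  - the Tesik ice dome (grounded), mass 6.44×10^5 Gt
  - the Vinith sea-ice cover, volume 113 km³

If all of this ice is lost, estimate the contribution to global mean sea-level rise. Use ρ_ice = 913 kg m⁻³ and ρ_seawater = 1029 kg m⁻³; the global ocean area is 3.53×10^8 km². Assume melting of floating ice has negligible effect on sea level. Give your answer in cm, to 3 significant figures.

Tesik: 6.44×10^5 Gt = 6.440×10^17 kg; dividing by ρ_w = 1029 kg m⁻³ gives 6.259×10^14 m³ of water.
The Vinith sea-ice cover is floating and already displaces its own weight of water, so its melt adds essentially nothing to sea level.
Total added water ≈ 6.259×10^14 m³ over 3.53×10^14 m² → Δh = 1.77 m = 177 cm.

≈ 177 cm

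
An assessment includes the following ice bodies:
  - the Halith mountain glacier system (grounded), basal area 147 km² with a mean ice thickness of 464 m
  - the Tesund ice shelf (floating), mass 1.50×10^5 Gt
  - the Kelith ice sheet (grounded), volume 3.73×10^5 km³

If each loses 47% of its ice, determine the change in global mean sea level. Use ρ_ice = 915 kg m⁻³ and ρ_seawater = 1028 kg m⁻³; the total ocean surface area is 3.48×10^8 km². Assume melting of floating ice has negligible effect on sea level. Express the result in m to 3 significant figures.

≈ 0.448 m

Halith: ice volume = 147 km² × 464 m = 68.21 km³; 0.47 × 68.21 × (915/1028) = 28.53 km³ of water.
The Tesund ice shelf is floating and already displaces its own weight of water, so its melt adds essentially nothing to sea level.
Kelith: 0.47 × 3.73×10^5 km³ × (915/1028) = 1.560×10^5 km³ of water.
Total added water ≈ 1.561×10^14 m³ over 3.48×10^14 m² → Δh = 0.448 m.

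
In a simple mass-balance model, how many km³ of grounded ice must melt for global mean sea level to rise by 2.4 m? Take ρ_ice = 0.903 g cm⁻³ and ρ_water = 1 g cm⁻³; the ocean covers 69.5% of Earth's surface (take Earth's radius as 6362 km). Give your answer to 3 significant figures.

Required water volume = Δh × A = 2.4 m × 3.53×10^14 m² = 8.484×10^14 m³ = 8.484×10^5 km³.
Ice volume = water volume × ρ_w/ρ_ice = 8.484×10^5 × 1000/903 = 9.40×10^5 km³.

≈ 9.40×10^5 km³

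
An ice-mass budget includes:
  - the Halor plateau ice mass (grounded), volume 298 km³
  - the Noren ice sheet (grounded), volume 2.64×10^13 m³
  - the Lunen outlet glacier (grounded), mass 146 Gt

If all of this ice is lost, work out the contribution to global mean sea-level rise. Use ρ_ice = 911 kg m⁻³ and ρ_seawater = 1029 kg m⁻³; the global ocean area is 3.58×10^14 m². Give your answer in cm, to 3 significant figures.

≈ 6.64 cm

Halor: 298 km³ × (911/1029) = 263.8 km³ of water.
Noren: 2.64×10^13 m³ × (911/1029) = 2.337×10^13 m³ of water.
Lunen: 146 Gt = 1.460×10^14 kg; dividing by ρ_w = 1029 kg m⁻³ gives 1.419×10^11 m³ of water.
Total added water ≈ 2.378×10^13 m³ over 3.58×10^14 m² → Δh = 0.0664 m = 6.64 cm.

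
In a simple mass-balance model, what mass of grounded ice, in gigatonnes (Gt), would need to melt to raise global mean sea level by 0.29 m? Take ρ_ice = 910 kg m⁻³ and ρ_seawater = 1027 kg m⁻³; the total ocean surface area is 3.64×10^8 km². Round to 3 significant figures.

≈ 1.08×10^5 Gt

Required water volume = Δh × A = 0.29 m × 3.64×10^14 m² = 1.056×10^14 m³.
ρ_w = 1027 kg m⁻³, so the mass of water = 1.056×10^14 m³ × 1027 kg m⁻³ = 1.084×10^17 kg = 1.08×10^5 Gt (and the same mass of ice, by conservation).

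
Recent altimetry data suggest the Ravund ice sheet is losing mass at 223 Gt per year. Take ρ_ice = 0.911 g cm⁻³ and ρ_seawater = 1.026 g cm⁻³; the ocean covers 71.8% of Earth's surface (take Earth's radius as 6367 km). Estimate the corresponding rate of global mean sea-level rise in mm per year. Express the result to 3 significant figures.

≈ 0.594 mm/yr

ρ_w = 1.026 g cm⁻³ = 1026 kg m⁻³. Annual water volume added = 223 Gt / ρ_w = 2.230×10^14 kg / 1026 kg m⁻³ = 2.173×10^11 m³.
Δh per year = 2.173×10^11 / 3.66×10^14 = 5.94×10^-4 m = 0.594 mm.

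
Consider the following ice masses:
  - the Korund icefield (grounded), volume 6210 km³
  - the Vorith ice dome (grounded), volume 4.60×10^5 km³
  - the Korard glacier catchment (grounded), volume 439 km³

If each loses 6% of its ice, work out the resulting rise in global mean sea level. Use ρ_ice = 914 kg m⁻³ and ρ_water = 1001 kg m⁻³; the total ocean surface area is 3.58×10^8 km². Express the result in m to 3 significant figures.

≈ 0.0714 m

Korund: 0.06 × 6210 km³ × (914/1001) = 340.2 km³ of water.
Vorith: 0.06 × 4.60×10^5 km³ × (914/1001) = 2.520×10^4 km³ of water.
Korard: 0.06 × 439 km³ × (914/1001) = 24.05 km³ of water.
Total added water ≈ 2.557×10^13 m³ over 3.58×10^14 m² → Δh = 0.0714 m.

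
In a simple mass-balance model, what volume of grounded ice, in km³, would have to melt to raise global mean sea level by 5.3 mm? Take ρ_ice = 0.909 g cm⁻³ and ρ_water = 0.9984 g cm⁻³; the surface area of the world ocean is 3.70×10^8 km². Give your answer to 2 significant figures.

≈ 2200 km³

Required water volume = Δh × A = 0.0053 m × 3.70×10^14 m² = 1.961×10^12 m³ = 1961 km³.
Ice volume = water volume × ρ_w/ρ_ice = 1961 × 998.4/909 = 2200 km³.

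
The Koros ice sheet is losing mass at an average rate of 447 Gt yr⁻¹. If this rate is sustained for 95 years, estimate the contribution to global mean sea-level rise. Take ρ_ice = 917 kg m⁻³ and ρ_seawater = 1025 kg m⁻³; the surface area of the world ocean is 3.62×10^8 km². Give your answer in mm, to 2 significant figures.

Total mass lost = 447 Gt/yr × 95 yr = 4.246×10^4 Gt = 4.246×10^16 kg.
ρ_w = 1025 kg m⁻³, so water volume = 4.246×10^16 / 1025 = 4.143×10^13 m³.
Δh = 4.143×10^13 / 3.62×10^14 = 0.114 m = 110 mm.

≈ 110 mm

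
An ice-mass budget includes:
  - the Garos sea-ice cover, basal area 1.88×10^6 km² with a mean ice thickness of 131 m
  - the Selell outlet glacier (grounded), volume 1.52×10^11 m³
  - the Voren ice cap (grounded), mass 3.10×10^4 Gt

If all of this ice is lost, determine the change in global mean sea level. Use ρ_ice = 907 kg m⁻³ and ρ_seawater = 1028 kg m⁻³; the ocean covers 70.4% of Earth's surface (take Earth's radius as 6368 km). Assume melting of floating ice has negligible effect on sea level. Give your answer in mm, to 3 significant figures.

The Garos sea-ice cover is floating and already displaces its own weight of water, so its melt adds essentially nothing to sea level.
Selell: 1.52×10^11 m³ × (907/1028) = 1.341×10^11 m³ of water.
Voren: 3.10×10^4 Gt = 3.100×10^16 kg; dividing by ρ_w = 1028 kg m⁻³ gives 3.016×10^13 m³ of water.
Total added water ≈ 3.029×10^13 m³ over 3.59×10^14 m² → Δh = 0.0844 m = 84.4 mm.

≈ 84.4 mm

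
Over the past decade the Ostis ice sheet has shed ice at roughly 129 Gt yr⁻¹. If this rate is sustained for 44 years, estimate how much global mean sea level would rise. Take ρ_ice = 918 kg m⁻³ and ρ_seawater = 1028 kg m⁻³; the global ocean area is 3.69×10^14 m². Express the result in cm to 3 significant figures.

≈ 1.50 cm

Total mass lost = 129 Gt/yr × 44 yr = 5676 Gt = 5.676×10^15 kg.
ρ_w = 1028 kg m⁻³, so water volume = 5.676×10^15 / 1028 = 5.521×10^12 m³.
Δh = 5.521×10^12 / 3.69×10^14 = 0.0150 m = 1.50 cm.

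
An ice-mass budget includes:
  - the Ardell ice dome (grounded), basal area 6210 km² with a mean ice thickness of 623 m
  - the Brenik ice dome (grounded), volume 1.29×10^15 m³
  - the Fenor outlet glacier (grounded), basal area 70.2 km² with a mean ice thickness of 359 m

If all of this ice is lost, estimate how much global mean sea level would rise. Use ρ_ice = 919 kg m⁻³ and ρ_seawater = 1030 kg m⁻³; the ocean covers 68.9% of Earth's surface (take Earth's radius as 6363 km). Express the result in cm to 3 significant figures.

≈ 329 cm

Ardell: ice volume = 6210 km² × 623 m = 3869 km³; 3869 × (919/1030) = 3452 km³ of water.
Brenik: 1.29×10^15 m³ × (919/1030) = 1.151×10^15 m³ of water.
Fenor: ice volume = 70.2 km² × 359 m = 25.20 km³; 25.20 × (919/1030) = 22.49 km³ of water.
Total added water ≈ 1.154×10^15 m³ over 3.51×10^14 m² → Δh = 3.29 m = 329 cm.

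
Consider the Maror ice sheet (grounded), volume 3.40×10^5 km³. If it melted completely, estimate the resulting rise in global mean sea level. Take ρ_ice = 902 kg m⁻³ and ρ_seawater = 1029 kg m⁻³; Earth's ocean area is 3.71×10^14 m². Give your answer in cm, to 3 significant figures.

≈ 80.3 cm

Maror: 3.40×10^5 km³ × (902/1029) = 2.980×10^5 km³ of water.
Spread over 3.71×10^14 m² of ocean, Δh = 2.980×10^14 / 3.71×10^14 = 0.803 m = 80.3 cm.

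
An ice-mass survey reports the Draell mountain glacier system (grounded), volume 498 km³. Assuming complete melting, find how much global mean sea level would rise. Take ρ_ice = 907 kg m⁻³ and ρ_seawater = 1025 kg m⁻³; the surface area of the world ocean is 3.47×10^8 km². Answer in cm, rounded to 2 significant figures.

Draell: 498 km³ × (907/1025) = 440.7 km³ of water.
Spread over 3.47×10^14 m² of ocean, Δh = 4.407×10^11 / 3.47×10^14 = 1.27×10^-3 m = 0.13 cm.

≈ 0.13 cm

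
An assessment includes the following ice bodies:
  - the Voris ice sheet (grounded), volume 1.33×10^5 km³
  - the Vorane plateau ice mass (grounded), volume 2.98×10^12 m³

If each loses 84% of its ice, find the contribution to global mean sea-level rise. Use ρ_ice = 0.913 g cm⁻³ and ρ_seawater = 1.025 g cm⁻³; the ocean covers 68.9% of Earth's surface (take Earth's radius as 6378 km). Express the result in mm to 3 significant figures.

≈ 289 mm

Voris: 0.84 × 1.33×10^5 km³ × (913/1025) = 9.951×10^4 km³ of water.
Vorane: 0.84 × 2.98×10^12 m³ × (913/1025) = 2.230×10^12 m³ of water.
Total added water ≈ 1.017×10^14 m³ over 3.52×10^14 m² → Δh = 0.289 m = 289 mm.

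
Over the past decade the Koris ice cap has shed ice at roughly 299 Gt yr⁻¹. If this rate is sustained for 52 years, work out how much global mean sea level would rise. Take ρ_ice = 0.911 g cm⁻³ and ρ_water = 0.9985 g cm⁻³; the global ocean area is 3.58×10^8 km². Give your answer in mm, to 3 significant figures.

≈ 43.5 mm

Total mass lost = 299 Gt/yr × 52 yr = 1.555×10^4 Gt = 1.555×10^16 kg.
ρ_w = 0.9985 g cm⁻³ = 998.5 kg m⁻³, so water volume = 1.555×10^16 / 998.5 = 1.557×10^13 m³.
Δh = 1.557×10^13 / 3.58×10^14 = 0.0435 m = 43.5 mm.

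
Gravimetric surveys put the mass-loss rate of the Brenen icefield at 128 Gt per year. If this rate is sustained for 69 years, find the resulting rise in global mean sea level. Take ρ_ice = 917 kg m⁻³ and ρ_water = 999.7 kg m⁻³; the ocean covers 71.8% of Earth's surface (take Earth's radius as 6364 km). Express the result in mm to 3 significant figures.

Total mass lost = 128 Gt/yr × 69 yr = 8832 Gt = 8.832×10^15 kg.
ρ_w = 999.7 kg m⁻³, so water volume = 8.832×10^15 / 999.7 = 8.835×10^12 m³.
Δh = 8.835×10^12 / 3.65×10^14 = 0.0242 m = 24.2 mm.

≈ 24.2 mm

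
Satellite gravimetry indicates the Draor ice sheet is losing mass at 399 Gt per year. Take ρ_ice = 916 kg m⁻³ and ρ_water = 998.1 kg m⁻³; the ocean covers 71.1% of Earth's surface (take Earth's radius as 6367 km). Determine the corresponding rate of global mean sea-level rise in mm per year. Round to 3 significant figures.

≈ 1.10 mm/yr

ρ_w = 998.1 kg m⁻³. Annual water volume added = 399 Gt / ρ_w = 3.990×10^14 kg / 998.1 kg m⁻³ = 3.998×10^11 m³.
Δh per year = 3.998×10^11 / 3.62×10^14 = 1.10×10^-3 m = 1.10 mm.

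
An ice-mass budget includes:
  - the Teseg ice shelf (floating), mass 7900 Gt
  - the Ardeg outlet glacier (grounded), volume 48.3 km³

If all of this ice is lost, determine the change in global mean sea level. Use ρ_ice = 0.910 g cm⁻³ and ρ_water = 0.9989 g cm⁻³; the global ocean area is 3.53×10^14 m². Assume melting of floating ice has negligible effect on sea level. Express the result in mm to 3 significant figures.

The Teseg ice shelf is floating and already displaces its own weight of water, so its melt adds essentially nothing to sea level.
Ardeg: 48.3 km³ × (910/998.9) = 44.00 km³ of water.
Total added water ≈ 4.400×10^10 m³ over 3.53×10^14 m² → Δh = 1.25×10^-4 m = 0.125 mm.

≈ 0.125 mm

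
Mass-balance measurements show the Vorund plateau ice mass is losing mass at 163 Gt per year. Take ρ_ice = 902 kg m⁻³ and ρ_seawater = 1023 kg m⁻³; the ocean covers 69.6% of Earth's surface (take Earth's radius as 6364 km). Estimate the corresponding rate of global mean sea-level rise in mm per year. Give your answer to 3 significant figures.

ρ_w = 1023 kg m⁻³. Annual water volume added = 163 Gt / ρ_w = 1.630×10^14 kg / 1023 kg m⁻³ = 1.593×10^11 m³.
Δh per year = 1.593×10^11 / 3.54×10^14 = 4.50×10^-4 m = 0.450 mm.

≈ 0.450 mm/yr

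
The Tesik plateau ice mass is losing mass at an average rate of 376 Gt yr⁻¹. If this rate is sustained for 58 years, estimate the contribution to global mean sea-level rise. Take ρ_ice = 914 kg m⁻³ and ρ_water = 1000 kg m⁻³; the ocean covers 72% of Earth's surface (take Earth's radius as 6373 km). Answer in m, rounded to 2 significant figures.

≈ 0.059 m

Total mass lost = 376 Gt/yr × 58 yr = 2.181×10^4 Gt = 2.181×10^16 kg.
ρ_w = 1000 kg m⁻³, so water volume = 2.181×10^16 / 1000 = 2.181×10^13 m³.
Δh = 2.181×10^13 / 3.67×10^14 = 0.0593 m.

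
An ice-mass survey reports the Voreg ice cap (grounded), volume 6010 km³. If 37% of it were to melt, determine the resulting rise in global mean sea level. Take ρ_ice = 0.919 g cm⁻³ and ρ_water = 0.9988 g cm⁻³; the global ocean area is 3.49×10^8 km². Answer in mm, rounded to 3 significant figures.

Voreg: 0.37 × 6010 km³ × (919/998.8) = 2046 km³ of water.
Spread over 3.49×10^14 m² of ocean, Δh = 2.046×10^12 / 3.49×10^14 = 5.86×10^-3 m = 5.86 mm.

≈ 5.86 mm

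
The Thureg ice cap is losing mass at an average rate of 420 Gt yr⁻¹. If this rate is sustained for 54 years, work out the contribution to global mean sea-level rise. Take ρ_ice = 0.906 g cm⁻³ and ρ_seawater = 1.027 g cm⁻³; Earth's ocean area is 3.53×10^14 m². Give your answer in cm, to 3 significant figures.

≈ 6.26 cm

Total mass lost = 420 Gt/yr × 54 yr = 2.268×10^4 Gt = 2.268×10^16 kg.
ρ_w = 1.027 g cm⁻³ = 1027 kg m⁻³, so water volume = 2.268×10^16 / 1027 = 2.208×10^13 m³.
Δh = 2.208×10^13 / 3.53×10^14 = 0.0626 m = 6.26 cm.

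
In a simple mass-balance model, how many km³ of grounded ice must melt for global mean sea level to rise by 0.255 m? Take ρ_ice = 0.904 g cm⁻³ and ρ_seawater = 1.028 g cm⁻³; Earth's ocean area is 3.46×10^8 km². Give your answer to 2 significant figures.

≈ 1.0×10^5 km³

Required water volume = Δh × A = 0.255 m × 3.46×10^14 m² = 8.823×10^13 m³ = 8.823×10^4 km³.
Ice volume = water volume × ρ_w/ρ_ice = 8.823×10^4 × 1028/904 = 1.0×10^5 km³.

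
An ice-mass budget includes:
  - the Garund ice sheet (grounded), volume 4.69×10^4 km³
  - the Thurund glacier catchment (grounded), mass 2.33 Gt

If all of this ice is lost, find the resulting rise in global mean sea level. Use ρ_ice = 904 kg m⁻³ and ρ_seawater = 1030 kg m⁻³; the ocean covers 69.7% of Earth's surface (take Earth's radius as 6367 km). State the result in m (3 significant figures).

≈ 0.116 m

Garund: 4.69×10^4 km³ × (904/1030) = 4.116×10^4 km³ of water.
Thurund: 2.33 Gt = 2.330×10^12 kg; dividing by ρ_w = 1030 kg m⁻³ gives 2.262×10^9 m³ of water.
Total added water ≈ 4.116×10^13 m³ over 3.55×10^14 m² → Δh = 0.116 m.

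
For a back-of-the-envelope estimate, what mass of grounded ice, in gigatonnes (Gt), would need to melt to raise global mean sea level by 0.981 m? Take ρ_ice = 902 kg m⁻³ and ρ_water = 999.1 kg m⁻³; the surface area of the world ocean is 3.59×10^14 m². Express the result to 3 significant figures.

≈ 3.52×10^5 Gt

Required water volume = Δh × A = 0.981 m × 3.59×10^14 m² = 3.522×10^14 m³.
ρ_w = 999.1 kg m⁻³, so the mass of water = 3.522×10^14 m³ × 999.1 kg m⁻³ = 3.519×10^17 kg = 3.52×10^5 Gt (and the same mass of ice, by conservation).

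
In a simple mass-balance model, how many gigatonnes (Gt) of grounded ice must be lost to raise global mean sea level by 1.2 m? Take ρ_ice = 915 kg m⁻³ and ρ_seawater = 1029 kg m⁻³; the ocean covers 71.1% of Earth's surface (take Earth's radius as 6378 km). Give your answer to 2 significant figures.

Required water volume = Δh × A = 1.2 m × 3.63×10^14 m² = 4.361×10^14 m³.
ρ_w = 1029 kg m⁻³, so the mass of water = 4.361×10^14 m³ × 1029 kg m⁻³ = 4.488×10^17 kg = 4.5×10^5 Gt (and the same mass of ice, by conservation).

≈ 4.5×10^5 Gt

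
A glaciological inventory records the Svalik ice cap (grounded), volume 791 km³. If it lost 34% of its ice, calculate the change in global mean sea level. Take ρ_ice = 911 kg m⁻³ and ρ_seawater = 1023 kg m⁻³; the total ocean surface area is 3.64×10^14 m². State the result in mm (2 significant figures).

≈ 0.66 mm

Svalik: 0.34 × 791 km³ × (911/1023) = 239.5 km³ of water.
Spread over 3.64×10^14 m² of ocean, Δh = 2.395×10^11 / 3.64×10^14 = 6.58×10^-4 m = 0.66 mm.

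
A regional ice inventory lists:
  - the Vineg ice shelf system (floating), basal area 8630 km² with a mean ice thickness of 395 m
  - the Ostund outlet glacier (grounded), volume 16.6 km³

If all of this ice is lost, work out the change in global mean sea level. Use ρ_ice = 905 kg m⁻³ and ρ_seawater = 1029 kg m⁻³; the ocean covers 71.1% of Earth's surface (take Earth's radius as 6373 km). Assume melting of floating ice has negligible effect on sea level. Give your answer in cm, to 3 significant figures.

The Vineg ice shelf system is floating and already displaces its own weight of water, so its melt adds essentially nothing to sea level.
Ostund: 16.6 km³ × (905/1029) = 14.60 km³ of water.
Total added water ≈ 1.460×10^10 m³ over 3.63×10^14 m² → Δh = 4.02×10^-5 m = 4.02×10^-3 cm.

≈ 4.02×10^-3 cm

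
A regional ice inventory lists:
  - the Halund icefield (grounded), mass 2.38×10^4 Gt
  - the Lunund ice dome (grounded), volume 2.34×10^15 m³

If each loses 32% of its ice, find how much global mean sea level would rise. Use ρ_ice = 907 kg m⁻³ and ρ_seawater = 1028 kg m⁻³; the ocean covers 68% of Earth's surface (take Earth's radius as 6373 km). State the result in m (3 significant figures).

Halund: 0.32 × 2.38×10^4 Gt = 7.616×10^15 kg; dividing by ρ_w = 1028 kg m⁻³ gives 7.409×10^12 m³ of water.
Lunund: 0.32 × 2.34×10^15 m³ × (907/1028) = 6.607×10^14 m³ of water.
Total added water ≈ 6.681×10^14 m³ over 3.47×10^14 m² → Δh = 1.92 m.

≈ 1.92 m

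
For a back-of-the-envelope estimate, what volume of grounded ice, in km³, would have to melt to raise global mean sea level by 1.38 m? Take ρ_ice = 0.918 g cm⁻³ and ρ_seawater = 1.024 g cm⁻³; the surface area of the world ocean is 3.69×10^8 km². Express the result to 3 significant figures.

≈ 5.68×10^5 km³

Required water volume = Δh × A = 1.38 m × 3.69×10^14 m² = 5.092×10^14 m³ = 5.092×10^5 km³.
Ice volume = water volume × ρ_w/ρ_ice = 5.092×10^5 × 1024/918 = 5.68×10^5 km³.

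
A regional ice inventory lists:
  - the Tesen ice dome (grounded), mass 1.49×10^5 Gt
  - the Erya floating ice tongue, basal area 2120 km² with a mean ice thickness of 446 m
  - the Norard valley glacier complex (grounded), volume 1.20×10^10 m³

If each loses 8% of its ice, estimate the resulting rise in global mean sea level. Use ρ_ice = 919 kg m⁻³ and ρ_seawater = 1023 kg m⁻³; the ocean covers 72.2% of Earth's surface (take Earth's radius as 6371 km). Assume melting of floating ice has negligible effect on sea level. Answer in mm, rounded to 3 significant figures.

≈ 31.6 mm

Tesen: 0.08 × 1.49×10^5 Gt = 1.192×10^16 kg; dividing by ρ_w = 1023 kg m⁻³ gives 1.165×10^13 m³ of water.
The Erya floating ice tongue is floating and already displaces its own weight of water, so its melt adds essentially nothing to sea level.
Norard: 0.08 × 1.20×10^10 m³ × (919/1023) = 8.624×10^8 m³ of water.
Total added water ≈ 1.165×10^13 m³ over 3.68×10^14 m² → Δh = 0.0316 m = 31.6 mm.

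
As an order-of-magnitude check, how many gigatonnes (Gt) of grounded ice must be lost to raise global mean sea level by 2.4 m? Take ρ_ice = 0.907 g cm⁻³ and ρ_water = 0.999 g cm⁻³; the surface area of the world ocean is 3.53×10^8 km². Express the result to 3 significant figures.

Required water volume = Δh × A = 2.4 m × 3.53×10^14 m² = 8.472×10^14 m³.
ρ_w = 0.999 g cm⁻³ = 999 kg m⁻³, so the mass of water = 8.472×10^14 m³ × 999 kg m⁻³ = 8.464×10^17 kg = 8.46×10^5 Gt (and the same mass of ice, by conservation).

≈ 8.46×10^5 Gt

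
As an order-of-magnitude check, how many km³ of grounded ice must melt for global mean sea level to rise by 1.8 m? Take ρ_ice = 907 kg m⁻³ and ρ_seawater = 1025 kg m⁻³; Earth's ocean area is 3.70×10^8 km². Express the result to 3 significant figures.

≈ 7.53×10^5 km³

Required water volume = Δh × A = 1.8 m × 3.70×10^14 m² = 6.660×10^14 m³ = 6.660×10^5 km³.
Ice volume = water volume × ρ_w/ρ_ice = 6.660×10^5 × 1025/907 = 7.53×10^5 km³.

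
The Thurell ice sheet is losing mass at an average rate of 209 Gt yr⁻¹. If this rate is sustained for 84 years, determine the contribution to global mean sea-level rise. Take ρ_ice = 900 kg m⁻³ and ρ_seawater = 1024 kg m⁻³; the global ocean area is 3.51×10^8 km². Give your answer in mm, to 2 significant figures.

≈ 49 mm

Total mass lost = 209 Gt/yr × 84 yr = 1.756×10^4 Gt = 1.756×10^16 kg.
ρ_w = 1024 kg m⁻³, so water volume = 1.756×10^16 / 1024 = 1.714×10^13 m³.
Δh = 1.714×10^13 / 3.51×10^14 = 0.0488 m = 49 mm.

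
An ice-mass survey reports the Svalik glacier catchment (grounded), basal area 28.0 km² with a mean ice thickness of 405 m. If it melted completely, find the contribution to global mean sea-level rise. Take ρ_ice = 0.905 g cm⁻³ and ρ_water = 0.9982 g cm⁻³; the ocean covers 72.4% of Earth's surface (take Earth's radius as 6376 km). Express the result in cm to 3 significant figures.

≈ 2.78×10^-3 cm

Svalik: ice volume = 28.0 km² × 405 m = 11.34 km³; 11.34 × (905/998.2) = 10.28 km³ of water.
Spread over 3.70×10^14 m² of ocean, Δh = 1.028×10^10 / 3.70×10^14 = 2.78×10^-5 m = 2.78×10^-3 cm.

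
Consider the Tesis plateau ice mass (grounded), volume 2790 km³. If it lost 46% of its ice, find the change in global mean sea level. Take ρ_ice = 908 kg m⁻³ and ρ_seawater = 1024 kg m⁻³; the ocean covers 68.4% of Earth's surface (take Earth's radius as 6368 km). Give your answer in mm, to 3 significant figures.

≈ 3.26 mm

Tesis: 0.46 × 2790 km³ × (908/1024) = 1138 km³ of water.
Spread over 3.49×10^14 m² of ocean, Δh = 1.138×10^12 / 3.49×10^14 = 3.26×10^-3 m = 3.26 mm.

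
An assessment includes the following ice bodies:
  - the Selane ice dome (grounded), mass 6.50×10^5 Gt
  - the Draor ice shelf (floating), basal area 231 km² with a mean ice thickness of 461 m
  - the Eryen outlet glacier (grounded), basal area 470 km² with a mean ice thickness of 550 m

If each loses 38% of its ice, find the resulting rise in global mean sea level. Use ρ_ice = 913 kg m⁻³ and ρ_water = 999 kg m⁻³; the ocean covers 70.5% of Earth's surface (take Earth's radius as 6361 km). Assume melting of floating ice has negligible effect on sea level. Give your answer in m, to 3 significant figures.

≈ 0.690 m

Selane: 0.38 × 6.50×10^5 Gt = 2.470×10^17 kg; dividing by ρ_w = 999 kg m⁻³ gives 2.472×10^14 m³ of water.
The Draor ice shelf is floating and already displaces its own weight of water, so its melt adds essentially nothing to sea level.
Eryen: ice volume = 470 km² × 550 m = 258.5 km³; 0.38 × 258.5 × (913/999) = 89.77 km³ of water.
Total added water ≈ 2.473×10^14 m³ over 3.58×10^14 m² → Δh = 0.690 m.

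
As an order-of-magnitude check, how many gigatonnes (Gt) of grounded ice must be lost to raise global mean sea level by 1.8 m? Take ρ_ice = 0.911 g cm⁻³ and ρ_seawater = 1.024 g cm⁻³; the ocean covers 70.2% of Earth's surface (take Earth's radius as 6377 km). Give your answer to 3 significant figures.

Required water volume = Δh × A = 1.8 m × 3.59×10^14 m² = 6.457×10^14 m³.
ρ_w = 1.024 g cm⁻³ = 1024 kg m⁻³, so the mass of water = 6.457×10^14 m³ × 1024 kg m⁻³ = 6.612×10^17 kg = 6.61×10^5 Gt (and the same mass of ice, by conservation).

≈ 6.61×10^5 Gt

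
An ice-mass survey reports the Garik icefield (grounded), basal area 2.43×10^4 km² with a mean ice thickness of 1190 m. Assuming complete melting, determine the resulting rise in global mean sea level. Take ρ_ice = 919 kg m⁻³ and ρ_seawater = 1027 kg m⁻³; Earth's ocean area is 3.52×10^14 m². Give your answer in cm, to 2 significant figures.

≈ 7.4 cm

Garik: ice volume = 2.43×10^4 km² × 1190 m = 2.892×10^4 km³; 2.892×10^4 × (919/1027) = 2.588×10^4 km³ of water.
Spread over 3.52×10^14 m² of ocean, Δh = 2.588×10^13 / 3.52×10^14 = 0.0735 m = 7.4 cm.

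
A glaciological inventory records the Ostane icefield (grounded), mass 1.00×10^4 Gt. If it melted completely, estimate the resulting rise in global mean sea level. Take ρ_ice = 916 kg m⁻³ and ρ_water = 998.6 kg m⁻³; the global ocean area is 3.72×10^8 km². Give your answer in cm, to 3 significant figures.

≈ 2.69 cm

Ostane: 1.00×10^4 Gt = 1.000×10^16 kg; dividing by ρ_w = 998.6 kg m⁻³ gives 1.001×10^13 m³ of water.
Spread over 3.72×10^14 m² of ocean, Δh = 1.001×10^13 / 3.72×10^14 = 0.0269 m = 2.69 cm.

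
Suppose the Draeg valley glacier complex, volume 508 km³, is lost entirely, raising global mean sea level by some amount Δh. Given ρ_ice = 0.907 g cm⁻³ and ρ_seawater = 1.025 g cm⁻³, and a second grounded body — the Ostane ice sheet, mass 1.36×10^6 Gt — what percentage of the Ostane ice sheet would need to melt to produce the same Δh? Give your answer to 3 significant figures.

Equal sea-level rise means equal mass of meltwater, i.e. equal mass of ice lost.
Ice mass of Draeg: 4.608×10^14 kg; ice mass of Ostane: 1.360×10^18 kg.
Fraction required = 4.608×10^14 / 1.360×10^18 = 3.39×10^-4 → 0.0339 %.

≈ 0.0339 %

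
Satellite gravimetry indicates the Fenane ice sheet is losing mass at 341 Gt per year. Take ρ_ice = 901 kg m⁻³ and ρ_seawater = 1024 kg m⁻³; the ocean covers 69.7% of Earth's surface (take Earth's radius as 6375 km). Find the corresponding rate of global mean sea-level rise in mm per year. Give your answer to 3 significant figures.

≈ 0.936 mm/yr

ρ_w = 1024 kg m⁻³. Annual water volume added = 341 Gt / ρ_w = 3.410×10^14 kg / 1024 kg m⁻³ = 3.330×10^11 m³.
Δh per year = 3.330×10^11 / 3.56×10^14 = 9.36×10^-4 m = 0.936 mm.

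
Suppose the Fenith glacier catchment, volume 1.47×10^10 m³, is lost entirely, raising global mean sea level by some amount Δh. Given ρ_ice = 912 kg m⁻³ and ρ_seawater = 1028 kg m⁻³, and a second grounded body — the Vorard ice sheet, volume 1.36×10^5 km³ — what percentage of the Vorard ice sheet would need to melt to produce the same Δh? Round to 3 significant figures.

Equal sea-level rise means equal mass of meltwater, i.e. equal mass of ice lost.
Ice mass of Fenith: 1.341×10^13 kg; ice mass of Vorard: 1.240×10^17 kg.
Fraction required = 1.341×10^13 / 1.240×10^17 = 1.08×10^-4 → 0.0108 %.

≈ 0.0108 %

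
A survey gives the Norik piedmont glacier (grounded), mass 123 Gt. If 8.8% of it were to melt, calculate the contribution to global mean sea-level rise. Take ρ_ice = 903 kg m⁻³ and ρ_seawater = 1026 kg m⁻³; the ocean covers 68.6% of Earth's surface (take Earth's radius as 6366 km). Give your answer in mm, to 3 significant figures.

≈ 0.0302 mm

Norik: 0.088 × 123 Gt = 1.082×10^13 kg; dividing by ρ_w = 1026 kg m⁻³ gives 1.055×10^10 m³ of water.
Spread over 3.49×10^14 m² of ocean, Δh = 1.055×10^10 / 3.49×10^14 = 3.02×10^-5 m = 0.0302 mm.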